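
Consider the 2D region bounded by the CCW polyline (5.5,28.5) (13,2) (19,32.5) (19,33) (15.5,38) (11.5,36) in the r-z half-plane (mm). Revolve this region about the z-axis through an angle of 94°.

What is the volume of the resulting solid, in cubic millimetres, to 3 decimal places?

Profile (r,z), 6 vertices: (5.5,28.5) (13,2) (19,32.5) (19,33) (15.5,38) (11.5,36)
edge 0: (5.5,28.5)→(13,2)  cross = 5.5·2 − 13·28.5 = -359.5000; (r_i+r_j)·cross = 18.5·-359.5000 = -6650.7500
edge 1: (13,2)→(19,32.5)  cross = 13·32.5 − 19·2 = 384.5000; (r_i+r_j)·cross = 32·384.5000 = 12304.0000
edge 2: (19,32.5)→(19,33)  cross = 19·33 − 19·32.5 = 9.5000; (r_i+r_j)·cross = 38·9.5000 = 361.0000
edge 3: (19,33)→(15.5,38)  cross = 19·38 − 15.5·33 = 210.5000; (r_i+r_j)·cross = 34.5·210.5000 = 7262.2500
edge 4: (15.5,38)→(11.5,36)  cross = 15.5·36 − 11.5·38 = 121.0000; (r_i+r_j)·cross = 27·121.0000 = 3267.0000
edge 5: (11.5,36)→(5.5,28.5)  cross = 11.5·28.5 − 5.5·36 = 129.7500; (r_i+r_j)·cross = 17·129.7500 = 2205.7500
Σcross = 495.7500 → A = |Σcross|/2 = 247.8750 mm²
Σ(r_i+r_j)·cross = 18749.2500 → first moment M = |Σ|/6 = 3124.8750
R_c = M/A = 3124.8750/247.8750 = 12.6067 mm
θ = 94° = 1.640609 rad
V = θ·R_c·A = 1.640609·12.6067·247.8750 = 5126.700 mm³

Volume = 5126.700 mm³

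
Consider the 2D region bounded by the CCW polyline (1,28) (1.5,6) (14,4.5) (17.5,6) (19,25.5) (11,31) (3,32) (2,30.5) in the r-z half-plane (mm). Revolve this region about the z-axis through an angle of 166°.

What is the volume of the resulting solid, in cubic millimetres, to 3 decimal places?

Profile (r,z), 8 vertices: (1,28) (1.5,6) (14,4.5) (17.5,6) (19,25.5) (11,31) (3,32) (2,30.5)
edge 0: (1,28)→(1.5,6)  cross = 1·6 − 1.5·28 = -36.0000; (r_i+r_j)·cross = 2.5·-36.0000 = -90.0000
edge 1: (1.5,6)→(14,4.5)  cross = 1.5·4.5 − 14·6 = -77.2500; (r_i+r_j)·cross = 15.5·-77.2500 = -1197.3750
edge 2: (14,4.5)→(17.5,6)  cross = 14·6 − 17.5·4.5 = 5.2500; (r_i+r_j)·cross = 31.5·5.2500 = 165.3750
edge 3: (17.5,6)→(19,25.5)  cross = 17.5·25.5 − 19·6 = 332.2500; (r_i+r_j)·cross = 36.5·332.2500 = 12127.1250
edge 4: (19,25.5)→(11,31)  cross = 19·31 − 11·25.5 = 308.5000; (r_i+r_j)·cross = 30·308.5000 = 9255.0000
edge 5: (11,31)→(3,32)  cross = 11·32 − 3·31 = 259.0000; (r_i+r_j)·cross = 14·259.0000 = 3626.0000
edge 6: (3,32)→(2,30.5)  cross = 3·30.5 − 2·32 = 27.5000; (r_i+r_j)·cross = 5·27.5000 = 137.5000
edge 7: (2,30.5)→(1,28)  cross = 2·28 − 1·30.5 = 25.5000; (r_i+r_j)·cross = 3·25.5000 = 76.5000
Σcross = 844.7500 → A = |Σcross|/2 = 422.3750 mm²
Σ(r_i+r_j)·cross = 24100.1250 → first moment M = |Σ|/6 = 4016.6875
R_c = M/A = 4016.6875/422.3750 = 9.5098 mm
θ = 166° = 2.897247 rad
V = θ·R_c·A = 2.897247·9.5098·422.3750 = 11637.334 mm³

Volume = 11637.334 mm³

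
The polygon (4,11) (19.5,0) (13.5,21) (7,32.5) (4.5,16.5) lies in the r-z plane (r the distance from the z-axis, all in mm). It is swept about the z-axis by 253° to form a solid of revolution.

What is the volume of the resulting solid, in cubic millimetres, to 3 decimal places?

Volume = 10273.638 mm³

Profile (r,z), 5 vertices: (4,11) (19.5,0) (13.5,21) (7,32.5) (4.5,16.5)
edge 0: (4,11)→(19.5,0)  cross = 4·0 − 19.5·11 = -214.5000; (r_i+r_j)·cross = 23.5·-214.5000 = -5040.7500
edge 1: (19.5,0)→(13.5,21)  cross = 19.5·21 − 13.5·0 = 409.5000; (r_i+r_j)·cross = 33·409.5000 = 13513.5000
edge 2: (13.5,21)→(7,32.5)  cross = 13.5·32.5 − 7·21 = 291.7500; (r_i+r_j)·cross = 20.5·291.7500 = 5980.8750
edge 3: (7,32.5)→(4.5,16.5)  cross = 7·16.5 − 4.5·32.5 = -30.7500; (r_i+r_j)·cross = 11.5·-30.7500 = -353.6250
edge 4: (4.5,16.5)→(4,11)  cross = 4.5·11 − 4·16.5 = -16.5000; (r_i+r_j)·cross = 8.5·-16.5000 = -140.2500
Σcross = 439.5000 → A = |Σcross|/2 = 219.7500 mm²
Σ(r_i+r_j)·cross = 13959.7500 → first moment M = |Σ|/6 = 2326.6250
R_c = M/A = 2326.6250/219.7500 = 10.5876 mm
θ = 253° = 4.415683 rad
V = θ·R_c·A = 4.415683·10.5876·219.7500 = 10273.638 mm³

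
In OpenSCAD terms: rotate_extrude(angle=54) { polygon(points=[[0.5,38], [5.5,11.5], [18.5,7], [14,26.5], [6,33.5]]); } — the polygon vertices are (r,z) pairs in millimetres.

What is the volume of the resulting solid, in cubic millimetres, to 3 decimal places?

Profile (r,z), 5 vertices: (0.5,38) (5.5,11.5) (18.5,7) (14,26.5) (6,33.5)
edge 0: (0.5,38)→(5.5,11.5)  cross = 0.5·11.5 − 5.5·38 = -203.2500; (r_i+r_j)·cross = 6·-203.2500 = -1219.5000
edge 1: (5.5,11.5)→(18.5,7)  cross = 5.5·7 − 18.5·11.5 = -174.2500; (r_i+r_j)·cross = 24·-174.2500 = -4182.0000
edge 2: (18.5,7)→(14,26.5)  cross = 18.5·26.5 − 14·7 = 392.2500; (r_i+r_j)·cross = 32.5·392.2500 = 12748.1250
edge 3: (14,26.5)→(6,33.5)  cross = 14·33.5 − 6·26.5 = 310.0000; (r_i+r_j)·cross = 20·310.0000 = 6200.0000
edge 4: (6,33.5)→(0.5,38)  cross = 6·38 − 0.5·33.5 = 211.2500; (r_i+r_j)·cross = 6.5·211.2500 = 1373.1250
Σcross = 536.0000 → A = |Σcross|/2 = 268.0000 mm²
Σ(r_i+r_j)·cross = 14919.7500 → first moment M = |Σ|/6 = 2486.6250
R_c = M/A = 2486.6250/268.0000 = 9.2785 mm
θ = 54° = 0.942478 rad
V = θ·R_c·A = 0.942478·9.2785·268.0000 = 2343.589 mm³

Volume = 2343.589 mm³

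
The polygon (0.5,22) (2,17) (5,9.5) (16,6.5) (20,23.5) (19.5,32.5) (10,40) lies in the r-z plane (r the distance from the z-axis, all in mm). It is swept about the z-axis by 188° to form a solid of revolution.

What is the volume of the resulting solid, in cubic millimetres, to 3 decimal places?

Volume = 15800.368 mm³

Profile (r,z), 7 vertices: (0.5,22) (2,17) (5,9.5) (16,6.5) (20,23.5) (19.5,32.5) (10,40)
edge 0: (0.5,22)→(2,17)  cross = 0.5·17 − 2·22 = -35.5000; (r_i+r_j)·cross = 2.5·-35.5000 = -88.7500
edge 1: (2,17)→(5,9.5)  cross = 2·9.5 − 5·17 = -66.0000; (r_i+r_j)·cross = 7·-66.0000 = -462.0000
edge 2: (5,9.5)→(16,6.5)  cross = 5·6.5 − 16·9.5 = -119.5000; (r_i+r_j)·cross = 21·-119.5000 = -2509.5000
edge 3: (16,6.5)→(20,23.5)  cross = 16·23.5 − 20·6.5 = 246.0000; (r_i+r_j)·cross = 36·246.0000 = 8856.0000
edge 4: (20,23.5)→(19.5,32.5)  cross = 20·32.5 − 19.5·23.5 = 191.7500; (r_i+r_j)·cross = 39.5·191.7500 = 7574.1250
edge 5: (19.5,32.5)→(10,40)  cross = 19.5·40 − 10·32.5 = 455.0000; (r_i+r_j)·cross = 29.5·455.0000 = 13422.5000
edge 6: (10,40)→(0.5,22)  cross = 10·22 − 0.5·40 = 200.0000; (r_i+r_j)·cross = 10.5·200.0000 = 2100.0000
Σcross = 871.7500 → A = |Σcross|/2 = 435.8750 mm²
Σ(r_i+r_j)·cross = 28892.3750 → first moment M = |Σ|/6 = 4815.3958
R_c = M/A = 4815.3958/435.8750 = 11.0477 mm
θ = 188° = 3.281219 rad
V = θ·R_c·A = 3.281219·11.0477·435.8750 = 15800.368 mm³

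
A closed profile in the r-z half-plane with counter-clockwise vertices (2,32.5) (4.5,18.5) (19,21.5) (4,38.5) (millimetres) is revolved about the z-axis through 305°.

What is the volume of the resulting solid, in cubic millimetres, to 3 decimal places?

Profile (r,z), 4 vertices: (2,32.5) (4.5,18.5) (19,21.5) (4,38.5)
edge 0: (2,32.5)→(4.5,18.5)  cross = 2·18.5 − 4.5·32.5 = -109.2500; (r_i+r_j)·cross = 6.5·-109.2500 = -710.1250
edge 1: (4.5,18.5)→(19,21.5)  cross = 4.5·21.5 − 19·18.5 = -254.7500; (r_i+r_j)·cross = 23.5·-254.7500 = -5986.6250
edge 2: (19,21.5)→(4,38.5)  cross = 19·38.5 − 4·21.5 = 645.5000; (r_i+r_j)·cross = 23·645.5000 = 14846.5000
edge 3: (4,38.5)→(2,32.5)  cross = 4·32.5 − 2·38.5 = 53.0000; (r_i+r_j)·cross = 6·53.0000 = 318.0000
Σcross = 334.5000 → A = |Σcross|/2 = 167.2500 mm²
Σ(r_i+r_j)·cross = 8467.7500 → first moment M = |Σ|/6 = 1411.2917
R_c = M/A = 1411.2917/167.2500 = 8.4382 mm
θ = 305° = 5.323254 rad
V = θ·R_c·A = 5.323254·8.4382·167.2500 = 7512.664 mm³

Volume = 7512.664 mm³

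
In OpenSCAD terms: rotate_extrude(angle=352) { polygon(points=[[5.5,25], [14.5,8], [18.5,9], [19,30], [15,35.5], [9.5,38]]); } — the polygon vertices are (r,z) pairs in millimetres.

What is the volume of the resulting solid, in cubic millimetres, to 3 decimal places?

Volume = 21722.985 mm³

Profile (r,z), 6 vertices: (5.5,25) (14.5,8) (18.5,9) (19,30) (15,35.5) (9.5,38)
edge 0: (5.5,25)→(14.5,8)  cross = 5.5·8 − 14.5·25 = -318.5000; (r_i+r_j)·cross = 20·-318.5000 = -6370.0000
edge 1: (14.5,8)→(18.5,9)  cross = 14.5·9 − 18.5·8 = -17.5000; (r_i+r_j)·cross = 33·-17.5000 = -577.5000
edge 2: (18.5,9)→(19,30)  cross = 18.5·30 − 19·9 = 384.0000; (r_i+r_j)·cross = 37.5·384.0000 = 14400.0000
edge 3: (19,30)→(15,35.5)  cross = 19·35.5 − 15·30 = 224.5000; (r_i+r_j)·cross = 34·224.5000 = 7633.0000
edge 4: (15,35.5)→(9.5,38)  cross = 15·38 − 9.5·35.5 = 232.7500; (r_i+r_j)·cross = 24.5·232.7500 = 5702.3750
edge 5: (9.5,38)→(5.5,25)  cross = 9.5·25 − 5.5·38 = 28.5000; (r_i+r_j)·cross = 15·28.5000 = 427.5000
Σcross = 533.7500 → A = |Σcross|/2 = 266.8750 mm²
Σ(r_i+r_j)·cross = 21215.3750 → first moment M = |Σ|/6 = 3535.8958
R_c = M/A = 3535.8958/266.8750 = 13.2493 mm
θ = 352° = 6.143559 rad
V = θ·R_c·A = 6.143559·13.2493·266.8750 = 21722.985 mm³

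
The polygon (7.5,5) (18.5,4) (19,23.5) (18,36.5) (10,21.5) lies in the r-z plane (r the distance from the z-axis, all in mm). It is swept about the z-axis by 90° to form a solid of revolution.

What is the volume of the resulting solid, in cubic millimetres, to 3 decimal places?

Volume = 5368.393 mm³

Profile (r,z), 5 vertices: (7.5,5) (18.5,4) (19,23.5) (18,36.5) (10,21.5)
edge 0: (7.5,5)→(18.5,4)  cross = 7.5·4 − 18.5·5 = -62.5000; (r_i+r_j)·cross = 26·-62.5000 = -1625.0000
edge 1: (18.5,4)→(19,23.5)  cross = 18.5·23.5 − 19·4 = 358.7500; (r_i+r_j)·cross = 37.5·358.7500 = 13453.1250
edge 2: (19,23.5)→(18,36.5)  cross = 19·36.5 − 18·23.5 = 270.5000; (r_i+r_j)·cross = 37·270.5000 = 10008.5000
edge 3: (18,36.5)→(10,21.5)  cross = 18·21.5 − 10·36.5 = 22.0000; (r_i+r_j)·cross = 28·22.0000 = 616.0000
edge 4: (10,21.5)→(7.5,5)  cross = 10·5 − 7.5·21.5 = -111.2500; (r_i+r_j)·cross = 17.5·-111.2500 = -1946.8750
Σcross = 477.5000 → A = |Σcross|/2 = 238.7500 mm²
Σ(r_i+r_j)·cross = 20505.7500 → first moment M = |Σ|/6 = 3417.6250
R_c = M/A = 3417.6250/238.7500 = 14.3147 mm
θ = 90° = 1.570796 rad
V = θ·R_c·A = 1.570796·14.3147·238.7500 = 5368.393 mm³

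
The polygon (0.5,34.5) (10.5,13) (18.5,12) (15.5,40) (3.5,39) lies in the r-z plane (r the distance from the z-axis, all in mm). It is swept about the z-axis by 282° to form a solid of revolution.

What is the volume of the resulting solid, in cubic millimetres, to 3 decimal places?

Volume = 17089.204 mm³

Profile (r,z), 5 vertices: (0.5,34.5) (10.5,13) (18.5,12) (15.5,40) (3.5,39)
edge 0: (0.5,34.5)→(10.5,13)  cross = 0.5·13 − 10.5·34.5 = -355.7500; (r_i+r_j)·cross = 11·-355.7500 = -3913.2500
edge 1: (10.5,13)→(18.5,12)  cross = 10.5·12 − 18.5·13 = -114.5000; (r_i+r_j)·cross = 29·-114.5000 = -3320.5000
edge 2: (18.5,12)→(15.5,40)  cross = 18.5·40 − 15.5·12 = 554.0000; (r_i+r_j)·cross = 34·554.0000 = 18836.0000
edge 3: (15.5,40)→(3.5,39)  cross = 15.5·39 − 3.5·40 = 464.5000; (r_i+r_j)·cross = 19·464.5000 = 8825.5000
edge 4: (3.5,39)→(0.5,34.5)  cross = 3.5·34.5 − 0.5·39 = 101.2500; (r_i+r_j)·cross = 4·101.2500 = 405.0000
Σcross = 649.5000 → A = |Σcross|/2 = 324.7500 mm²
Σ(r_i+r_j)·cross = 20832.7500 → first moment M = |Σ|/6 = 3472.1250
R_c = M/A = 3472.1250/324.7500 = 10.6917 mm
θ = 282° = 4.921828 rad
V = θ·R_c·A = 4.921828·10.6917·324.7500 = 17089.204 mm³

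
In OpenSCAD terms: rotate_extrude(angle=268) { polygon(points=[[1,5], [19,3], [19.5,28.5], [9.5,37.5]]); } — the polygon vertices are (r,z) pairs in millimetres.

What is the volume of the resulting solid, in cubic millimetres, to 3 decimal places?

Profile (r,z), 4 vertices: (1,5) (19,3) (19.5,28.5) (9.5,37.5)
edge 0: (1,5)→(19,3)  cross = 1·3 − 19·5 = -92.0000; (r_i+r_j)·cross = 20·-92.0000 = -1840.0000
edge 1: (19,3)→(19.5,28.5)  cross = 19·28.5 − 19.5·3 = 483.0000; (r_i+r_j)·cross = 38.5·483.0000 = 18595.5000
edge 2: (19.5,28.5)→(9.5,37.5)  cross = 19.5·37.5 − 9.5·28.5 = 460.5000; (r_i+r_j)·cross = 29·460.5000 = 13354.5000
edge 3: (9.5,37.5)→(1,5)  cross = 9.5·5 − 1·37.5 = 10.0000; (r_i+r_j)·cross = 10.5·10.0000 = 105.0000
Σcross = 861.5000 → A = |Σcross|/2 = 430.7500 mm²
Σ(r_i+r_j)·cross = 30215.0000 → first moment M = |Σ|/6 = 5035.8333
R_c = M/A = 5035.8333/430.7500 = 11.6908 mm
θ = 268° = 4.677482 rad
V = θ·R_c·A = 4.677482·11.6908·430.7500 = 23555.022 mm³

Volume = 23555.022 mm³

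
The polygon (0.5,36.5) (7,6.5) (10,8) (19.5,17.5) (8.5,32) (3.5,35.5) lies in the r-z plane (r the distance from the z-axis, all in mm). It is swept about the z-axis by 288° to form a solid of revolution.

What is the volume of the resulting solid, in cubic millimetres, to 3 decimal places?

Volume = 12180.688 mm³

Profile (r,z), 6 vertices: (0.5,36.5) (7,6.5) (10,8) (19.5,17.5) (8.5,32) (3.5,35.5)
edge 0: (0.5,36.5)→(7,6.5)  cross = 0.5·6.5 − 7·36.5 = -252.2500; (r_i+r_j)·cross = 7.5·-252.2500 = -1891.8750
edge 1: (7,6.5)→(10,8)  cross = 7·8 − 10·6.5 = -9.0000; (r_i+r_j)·cross = 17·-9.0000 = -153.0000
edge 2: (10,8)→(19.5,17.5)  cross = 10·17.5 − 19.5·8 = 19.0000; (r_i+r_j)·cross = 29.5·19.0000 = 560.5000
edge 3: (19.5,17.5)→(8.5,32)  cross = 19.5·32 − 8.5·17.5 = 475.2500; (r_i+r_j)·cross = 28·475.2500 = 13307.0000
edge 4: (8.5,32)→(3.5,35.5)  cross = 8.5·35.5 − 3.5·32 = 189.7500; (r_i+r_j)·cross = 12·189.7500 = 2277.0000
edge 5: (3.5,35.5)→(0.5,36.5)  cross = 3.5·36.5 − 0.5·35.5 = 110.0000; (r_i+r_j)·cross = 4·110.0000 = 440.0000
Σcross = 532.7500 → A = |Σcross|/2 = 266.3750 mm²
Σ(r_i+r_j)·cross = 14539.6250 → first moment M = |Σ|/6 = 2423.2708
R_c = M/A = 2423.2708/266.3750 = 9.0972 mm
θ = 288° = 5.026548 rad
V = θ·R_c·A = 5.026548·9.0972·266.3750 = 12180.688 mm³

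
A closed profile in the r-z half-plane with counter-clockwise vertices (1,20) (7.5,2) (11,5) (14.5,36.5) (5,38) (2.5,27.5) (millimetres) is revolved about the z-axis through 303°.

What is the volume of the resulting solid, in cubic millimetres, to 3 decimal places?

Profile (r,z), 6 vertices: (1,20) (7.5,2) (11,5) (14.5,36.5) (5,38) (2.5,27.5)
edge 0: (1,20)→(7.5,2)  cross = 1·2 − 7.5·20 = -148.0000; (r_i+r_j)·cross = 8.5·-148.0000 = -1258.0000
edge 1: (7.5,2)→(11,5)  cross = 7.5·5 − 11·2 = 15.5000; (r_i+r_j)·cross = 18.5·15.5000 = 286.7500
edge 2: (11,5)→(14.5,36.5)  cross = 11·36.5 − 14.5·5 = 329.0000; (r_i+r_j)·cross = 25.5·329.0000 = 8389.5000
edge 3: (14.5,36.5)→(5,38)  cross = 14.5·38 − 5·36.5 = 368.5000; (r_i+r_j)·cross = 19.5·368.5000 = 7185.7500
edge 4: (5,38)→(2.5,27.5)  cross = 5·27.5 − 2.5·38 = 42.5000; (r_i+r_j)·cross = 7.5·42.5000 = 318.7500
edge 5: (2.5,27.5)→(1,20)  cross = 2.5·20 − 1·27.5 = 22.5000; (r_i+r_j)·cross = 3.5·22.5000 = 78.7500
Σcross = 630.0000 → A = |Σcross|/2 = 315.0000 mm²
Σ(r_i+r_j)·cross = 15001.5000 → first moment M = |Σ|/6 = 2500.2500
R_c = M/A = 2500.2500/315.0000 = 7.9373 mm
θ = 303° = 5.288348 rad
V = θ·R_c·A = 5.288348·7.9373·315.0000 = 13222.191 mm³

Volume = 13222.191 mm³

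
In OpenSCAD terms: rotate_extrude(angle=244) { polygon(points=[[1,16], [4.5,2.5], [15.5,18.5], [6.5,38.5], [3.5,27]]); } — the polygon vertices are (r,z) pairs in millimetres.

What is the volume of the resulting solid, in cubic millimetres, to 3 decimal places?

Volume = 8182.729 mm³

Profile (r,z), 5 vertices: (1,16) (4.5,2.5) (15.5,18.5) (6.5,38.5) (3.5,27)
edge 0: (1,16)→(4.5,2.5)  cross = 1·2.5 − 4.5·16 = -69.5000; (r_i+r_j)·cross = 5.5·-69.5000 = -382.2500
edge 1: (4.5,2.5)→(15.5,18.5)  cross = 4.5·18.5 − 15.5·2.5 = 44.5000; (r_i+r_j)·cross = 20·44.5000 = 890.0000
edge 2: (15.5,18.5)→(6.5,38.5)  cross = 15.5·38.5 − 6.5·18.5 = 476.5000; (r_i+r_j)·cross = 22·476.5000 = 10483.0000
edge 3: (6.5,38.5)→(3.5,27)  cross = 6.5·27 − 3.5·38.5 = 40.7500; (r_i+r_j)·cross = 10·40.7500 = 407.5000
edge 4: (3.5,27)→(1,16)  cross = 3.5·16 − 1·27 = 29.0000; (r_i+r_j)·cross = 4.5·29.0000 = 130.5000
Σcross = 521.2500 → A = |Σcross|/2 = 260.6250 mm²
Σ(r_i+r_j)·cross = 11528.7500 → first moment M = |Σ|/6 = 1921.4583
R_c = M/A = 1921.4583/260.6250 = 7.3725 mm
θ = 244° = 4.258603 rad
V = θ·R_c·A = 4.258603·7.3725·260.6250 = 8182.729 mm³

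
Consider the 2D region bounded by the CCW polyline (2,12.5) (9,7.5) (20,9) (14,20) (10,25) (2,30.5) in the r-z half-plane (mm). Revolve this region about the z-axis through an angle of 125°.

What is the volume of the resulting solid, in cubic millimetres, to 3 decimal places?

Volume = 4639.122 mm³

Profile (r,z), 6 vertices: (2,12.5) (9,7.5) (20,9) (14,20) (10,25) (2,30.5)
edge 0: (2,12.5)→(9,7.5)  cross = 2·7.5 − 9·12.5 = -97.5000; (r_i+r_j)·cross = 11·-97.5000 = -1072.5000
edge 1: (9,7.5)→(20,9)  cross = 9·9 − 20·7.5 = -69.0000; (r_i+r_j)·cross = 29·-69.0000 = -2001.0000
edge 2: (20,9)→(14,20)  cross = 20·20 − 14·9 = 274.0000; (r_i+r_j)·cross = 34·274.0000 = 9316.0000
edge 3: (14,20)→(10,25)  cross = 14·25 − 10·20 = 150.0000; (r_i+r_j)·cross = 24·150.0000 = 3600.0000
edge 4: (10,25)→(2,30.5)  cross = 10·30.5 − 2·25 = 255.0000; (r_i+r_j)·cross = 12·255.0000 = 3060.0000
edge 5: (2,30.5)→(2,12.5)  cross = 2·12.5 − 2·30.5 = -36.0000; (r_i+r_j)·cross = 4·-36.0000 = -144.0000
Σcross = 476.5000 → A = |Σcross|/2 = 238.2500 mm²
Σ(r_i+r_j)·cross = 12758.5000 → first moment M = |Σ|/6 = 2126.4167
R_c = M/A = 2126.4167/238.2500 = 8.9251 mm
θ = 125° = 2.181662 rad
V = θ·R_c·A = 2.181662·8.9251·238.2500 = 4639.122 mm³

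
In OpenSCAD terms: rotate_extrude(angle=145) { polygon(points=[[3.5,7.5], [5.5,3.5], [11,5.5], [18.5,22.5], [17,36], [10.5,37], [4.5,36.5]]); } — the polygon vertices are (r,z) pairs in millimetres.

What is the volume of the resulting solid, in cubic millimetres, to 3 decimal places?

Volume = 9856.551 mm³

Profile (r,z), 7 vertices: (3.5,7.5) (5.5,3.5) (11,5.5) (18.5,22.5) (17,36) (10.5,37) (4.5,36.5)
edge 0: (3.5,7.5)→(5.5,3.5)  cross = 3.5·3.5 − 5.5·7.5 = -29.0000; (r_i+r_j)·cross = 9·-29.0000 = -261.0000
edge 1: (5.5,3.5)→(11,5.5)  cross = 5.5·5.5 − 11·3.5 = -8.2500; (r_i+r_j)·cross = 16.5·-8.2500 = -136.1250
edge 2: (11,5.5)→(18.5,22.5)  cross = 11·22.5 − 18.5·5.5 = 145.7500; (r_i+r_j)·cross = 29.5·145.7500 = 4299.6250
edge 3: (18.5,22.5)→(17,36)  cross = 18.5·36 − 17·22.5 = 283.5000; (r_i+r_j)·cross = 35.5·283.5000 = 10064.2500
edge 4: (17,36)→(10.5,37)  cross = 17·37 − 10.5·36 = 251.0000; (r_i+r_j)·cross = 27.5·251.0000 = 6902.5000
edge 5: (10.5,37)→(4.5,36.5)  cross = 10.5·36.5 − 4.5·37 = 216.7500; (r_i+r_j)·cross = 15·216.7500 = 3251.2500
edge 6: (4.5,36.5)→(3.5,7.5)  cross = 4.5·7.5 − 3.5·36.5 = -94.0000; (r_i+r_j)·cross = 8·-94.0000 = -752.0000
Σcross = 765.7500 → A = |Σcross|/2 = 382.8750 mm²
Σ(r_i+r_j)·cross = 23368.5000 → first moment M = |Σ|/6 = 3894.7500
R_c = M/A = 3894.7500/382.8750 = 10.1724 mm
θ = 145° = 2.530727 rad
V = θ·R_c·A = 2.530727·10.1724·382.8750 = 9856.551 mm³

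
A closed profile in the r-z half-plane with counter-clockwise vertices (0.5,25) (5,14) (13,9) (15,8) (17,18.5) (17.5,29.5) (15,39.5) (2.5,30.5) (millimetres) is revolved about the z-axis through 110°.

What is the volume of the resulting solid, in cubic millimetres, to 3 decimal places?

Volume = 6777.633 mm³

Profile (r,z), 8 vertices: (0.5,25) (5,14) (13,9) (15,8) (17,18.5) (17.5,29.5) (15,39.5) (2.5,30.5)
edge 0: (0.5,25)→(5,14)  cross = 0.5·14 − 5·25 = -118.0000; (r_i+r_j)·cross = 5.5·-118.0000 = -649.0000
edge 1: (5,14)→(13,9)  cross = 5·9 − 13·14 = -137.0000; (r_i+r_j)·cross = 18·-137.0000 = -2466.0000
edge 2: (13,9)→(15,8)  cross = 13·8 − 15·9 = -31.0000; (r_i+r_j)·cross = 28·-31.0000 = -868.0000
edge 3: (15,8)→(17,18.5)  cross = 15·18.5 − 17·8 = 141.5000; (r_i+r_j)·cross = 32·141.5000 = 4528.0000
edge 4: (17,18.5)→(17.5,29.5)  cross = 17·29.5 − 17.5·18.5 = 177.7500; (r_i+r_j)·cross = 34.5·177.7500 = 6132.3750
edge 5: (17.5,29.5)→(15,39.5)  cross = 17.5·39.5 − 15·29.5 = 248.7500; (r_i+r_j)·cross = 32.5·248.7500 = 8084.3750
edge 6: (15,39.5)→(2.5,30.5)  cross = 15·30.5 − 2.5·39.5 = 358.7500; (r_i+r_j)·cross = 17.5·358.7500 = 6278.1250
edge 7: (2.5,30.5)→(0.5,25)  cross = 2.5·25 − 0.5·30.5 = 47.2500; (r_i+r_j)·cross = 3·47.2500 = 141.7500
Σcross = 688.0000 → A = |Σcross|/2 = 344.0000 mm²
Σ(r_i+r_j)·cross = 21181.6250 → first moment M = |Σ|/6 = 3530.2708
R_c = M/A = 3530.2708/344.0000 = 10.2624 mm
θ = 110° = 1.919862 rad
V = θ·R_c·A = 1.919862·10.2624·344.0000 = 6777.633 mm³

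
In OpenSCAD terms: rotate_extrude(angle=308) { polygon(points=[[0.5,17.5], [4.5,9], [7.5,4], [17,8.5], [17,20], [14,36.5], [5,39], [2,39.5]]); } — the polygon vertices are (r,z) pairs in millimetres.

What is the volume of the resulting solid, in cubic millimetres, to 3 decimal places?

Profile (r,z), 8 vertices: (0.5,17.5) (4.5,9) (7.5,4) (17,8.5) (17,20) (14,36.5) (5,39) (2,39.5)
edge 0: (0.5,17.5)→(4.5,9)  cross = 0.5·9 − 4.5·17.5 = -74.2500; (r_i+r_j)·cross = 5·-74.2500 = -371.2500
edge 1: (4.5,9)→(7.5,4)  cross = 4.5·4 − 7.5·9 = -49.5000; (r_i+r_j)·cross = 12·-49.5000 = -594.0000
edge 2: (7.5,4)→(17,8.5)  cross = 7.5·8.5 − 17·4 = -4.2500; (r_i+r_j)·cross = 24.5·-4.2500 = -104.1250
edge 3: (17,8.5)→(17,20)  cross = 17·20 − 17·8.5 = 195.5000; (r_i+r_j)·cross = 34·195.5000 = 6647.0000
edge 4: (17,20)→(14,36.5)  cross = 17·36.5 − 14·20 = 340.5000; (r_i+r_j)·cross = 31·340.5000 = 10555.5000
edge 5: (14,36.5)→(5,39)  cross = 14·39 − 5·36.5 = 363.5000; (r_i+r_j)·cross = 19·363.5000 = 6906.5000
edge 6: (5,39)→(2,39.5)  cross = 5·39.5 − 2·39 = 119.5000; (r_i+r_j)·cross = 7·119.5000 = 836.5000
edge 7: (2,39.5)→(0.5,17.5)  cross = 2·17.5 − 0.5·39.5 = 15.2500; (r_i+r_j)·cross = 2.5·15.2500 = 38.1250
Σcross = 906.2500 → A = |Σcross|/2 = 453.1250 mm²
Σ(r_i+r_j)·cross = 23914.2500 → first moment M = |Σ|/6 = 3985.7083
R_c = M/A = 3985.7083/453.1250 = 8.7960 mm
θ = 308° = 5.375614 rad
V = θ·R_c·A = 5.375614·8.7960·453.1250 = 21425.630 mm³

Volume = 21425.630 mm³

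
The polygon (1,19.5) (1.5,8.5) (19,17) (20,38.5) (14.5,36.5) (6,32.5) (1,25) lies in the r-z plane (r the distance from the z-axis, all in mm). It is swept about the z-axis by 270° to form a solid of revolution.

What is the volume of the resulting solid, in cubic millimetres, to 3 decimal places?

Volume = 19113.941 mm³

Profile (r,z), 7 vertices: (1,19.5) (1.5,8.5) (19,17) (20,38.5) (14.5,36.5) (6,32.5) (1,25)
edge 0: (1,19.5)→(1.5,8.5)  cross = 1·8.5 − 1.5·19.5 = -20.7500; (r_i+r_j)·cross = 2.5·-20.7500 = -51.8750
edge 1: (1.5,8.5)→(19,17)  cross = 1.5·17 − 19·8.5 = -136.0000; (r_i+r_j)·cross = 20.5·-136.0000 = -2788.0000
edge 2: (19,17)→(20,38.5)  cross = 19·38.5 − 20·17 = 391.5000; (r_i+r_j)·cross = 39·391.5000 = 15268.5000
edge 3: (20,38.5)→(14.5,36.5)  cross = 20·36.5 − 14.5·38.5 = 171.7500; (r_i+r_j)·cross = 34.5·171.7500 = 5925.3750
edge 4: (14.5,36.5)→(6,32.5)  cross = 14.5·32.5 − 6·36.5 = 252.2500; (r_i+r_j)·cross = 20.5·252.2500 = 5171.1250
edge 5: (6,32.5)→(1,25)  cross = 6·25 − 1·32.5 = 117.5000; (r_i+r_j)·cross = 7·117.5000 = 822.5000
edge 6: (1,25)→(1,19.5)  cross = 1·19.5 − 1·25 = -5.5000; (r_i+r_j)·cross = 2·-5.5000 = -11.0000
Σcross = 770.7500 → A = |Σcross|/2 = 385.3750 mm²
Σ(r_i+r_j)·cross = 24336.6250 → first moment M = |Σ|/6 = 4056.1042
R_c = M/A = 4056.1042/385.3750 = 10.5251 mm
θ = 270° = 4.712389 rad
V = θ·R_c·A = 4.712389·10.5251·385.3750 = 19113.941 mm³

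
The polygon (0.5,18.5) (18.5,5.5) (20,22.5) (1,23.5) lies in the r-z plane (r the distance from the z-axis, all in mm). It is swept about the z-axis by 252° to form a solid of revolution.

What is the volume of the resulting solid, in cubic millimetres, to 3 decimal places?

Profile (r,z), 4 vertices: (0.5,18.5) (18.5,5.5) (20,22.5) (1,23.5)
edge 0: (0.5,18.5)→(18.5,5.5)  cross = 0.5·5.5 − 18.5·18.5 = -339.5000; (r_i+r_j)·cross = 19·-339.5000 = -6450.5000
edge 1: (18.5,5.5)→(20,22.5)  cross = 18.5·22.5 − 20·5.5 = 306.2500; (r_i+r_j)·cross = 38.5·306.2500 = 11790.6250
edge 2: (20,22.5)→(1,23.5)  cross = 20·23.5 − 1·22.5 = 447.5000; (r_i+r_j)·cross = 21·447.5000 = 9397.5000
edge 3: (1,23.5)→(0.5,18.5)  cross = 1·18.5 − 0.5·23.5 = 6.7500; (r_i+r_j)·cross = 1.5·6.7500 = 10.1250
Σcross = 421.0000 → A = |Σcross|/2 = 210.5000 mm²
Σ(r_i+r_j)·cross = 14747.7500 → first moment M = |Σ|/6 = 2457.9583
R_c = M/A = 2457.9583/210.5000 = 11.6768 mm
θ = 252° = 4.398230 rad
V = θ·R_c·A = 4.398230·11.6768·210.5000 = 10810.665 mm³

Volume = 10810.665 mm³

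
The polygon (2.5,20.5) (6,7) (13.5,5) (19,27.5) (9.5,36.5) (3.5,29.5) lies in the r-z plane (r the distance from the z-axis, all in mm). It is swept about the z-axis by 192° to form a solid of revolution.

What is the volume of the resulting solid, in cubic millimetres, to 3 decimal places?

Volume = 11791.863 mm³

Profile (r,z), 6 vertices: (2.5,20.5) (6,7) (13.5,5) (19,27.5) (9.5,36.5) (3.5,29.5)
edge 0: (2.5,20.5)→(6,7)  cross = 2.5·7 − 6·20.5 = -105.5000; (r_i+r_j)·cross = 8.5·-105.5000 = -896.7500
edge 1: (6,7)→(13.5,5)  cross = 6·5 − 13.5·7 = -64.5000; (r_i+r_j)·cross = 19.5·-64.5000 = -1257.7500
edge 2: (13.5,5)→(19,27.5)  cross = 13.5·27.5 − 19·5 = 276.2500; (r_i+r_j)·cross = 32.5·276.2500 = 8978.1250
edge 3: (19,27.5)→(9.5,36.5)  cross = 19·36.5 − 9.5·27.5 = 432.2500; (r_i+r_j)·cross = 28.5·432.2500 = 12319.1250
edge 4: (9.5,36.5)→(3.5,29.5)  cross = 9.5·29.5 − 3.5·36.5 = 152.5000; (r_i+r_j)·cross = 13·152.5000 = 1982.5000
edge 5: (3.5,29.5)→(2.5,20.5)  cross = 3.5·20.5 − 2.5·29.5 = -2.0000; (r_i+r_j)·cross = 6·-2.0000 = -12.0000
Σcross = 689.0000 → A = |Σcross|/2 = 344.5000 mm²
Σ(r_i+r_j)·cross = 21113.2500 → first moment M = |Σ|/6 = 3518.8750
R_c = M/A = 3518.8750/344.5000 = 10.2144 mm
θ = 192° = 3.351032 rad
V = θ·R_c·A = 3.351032·10.2144·344.5000 = 11791.863 mm³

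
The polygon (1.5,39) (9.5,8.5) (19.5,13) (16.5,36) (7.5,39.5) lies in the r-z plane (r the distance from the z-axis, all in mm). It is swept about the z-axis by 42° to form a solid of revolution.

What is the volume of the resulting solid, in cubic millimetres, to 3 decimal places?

Profile (r,z), 5 vertices: (1.5,39) (9.5,8.5) (19.5,13) (16.5,36) (7.5,39.5)
edge 0: (1.5,39)→(9.5,8.5)  cross = 1.5·8.5 − 9.5·39 = -357.7500; (r_i+r_j)·cross = 11·-357.7500 = -3935.2500
edge 1: (9.5,8.5)→(19.5,13)  cross = 9.5·13 − 19.5·8.5 = -42.2500; (r_i+r_j)·cross = 29·-42.2500 = -1225.2500
edge 2: (19.5,13)→(16.5,36)  cross = 19.5·36 − 16.5·13 = 487.5000; (r_i+r_j)·cross = 36·487.5000 = 17550.0000
edge 3: (16.5,36)→(7.5,39.5)  cross = 16.5·39.5 − 7.5·36 = 381.7500; (r_i+r_j)·cross = 24·381.7500 = 9162.0000
edge 4: (7.5,39.5)→(1.5,39)  cross = 7.5·39 − 1.5·39.5 = 233.2500; (r_i+r_j)·cross = 9·233.2500 = 2099.2500
Σcross = 702.5000 → A = |Σcross|/2 = 351.2500 mm²
Σ(r_i+r_j)·cross = 23650.7500 → first moment M = |Σ|/6 = 3941.7917
R_c = M/A = 3941.7917/351.2500 = 11.2222 mm
θ = 42° = 0.733038 rad
V = θ·R_c·A = 0.733038·11.2222·351.2500 = 2889.484 mm³

Volume = 2889.484 mm³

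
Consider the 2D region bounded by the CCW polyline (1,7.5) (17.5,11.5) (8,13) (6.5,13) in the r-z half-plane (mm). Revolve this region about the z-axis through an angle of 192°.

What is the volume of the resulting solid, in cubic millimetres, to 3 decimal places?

Volume = 1000.143 mm³

Profile (r,z), 4 vertices: (1,7.5) (17.5,11.5) (8,13) (6.5,13)
edge 0: (1,7.5)→(17.5,11.5)  cross = 1·11.5 − 17.5·7.5 = -119.7500; (r_i+r_j)·cross = 18.5·-119.7500 = -2215.3750
edge 1: (17.5,11.5)→(8,13)  cross = 17.5·13 − 8·11.5 = 135.5000; (r_i+r_j)·cross = 25.5·135.5000 = 3455.2500
edge 2: (8,13)→(6.5,13)  cross = 8·13 − 6.5·13 = 19.5000; (r_i+r_j)·cross = 14.5·19.5000 = 282.7500
edge 3: (6.5,13)→(1,7.5)  cross = 6.5·7.5 − 1·13 = 35.7500; (r_i+r_j)·cross = 7.5·35.7500 = 268.1250
Σcross = 71.0000 → A = |Σcross|/2 = 35.5000 mm²
Σ(r_i+r_j)·cross = 1790.7500 → first moment M = |Σ|/6 = 298.4583
R_c = M/A = 298.4583/35.5000 = 8.4073 mm
θ = 192° = 3.351032 rad
V = θ·R_c·A = 3.351032·8.4073·35.5000 = 1000.143 mm³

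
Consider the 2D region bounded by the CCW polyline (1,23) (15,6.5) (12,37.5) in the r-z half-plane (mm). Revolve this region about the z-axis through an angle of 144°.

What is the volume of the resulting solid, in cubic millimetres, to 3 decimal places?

Volume = 4509.652 mm³

Profile (r,z), 3 vertices: (1,23) (15,6.5) (12,37.5)
edge 0: (1,23)→(15,6.5)  cross = 1·6.5 − 15·23 = -338.5000; (r_i+r_j)·cross = 16·-338.5000 = -5416.0000
edge 1: (15,6.5)→(12,37.5)  cross = 15·37.5 − 12·6.5 = 484.5000; (r_i+r_j)·cross = 27·484.5000 = 13081.5000
edge 2: (12,37.5)→(1,23)  cross = 12·23 − 1·37.5 = 238.5000; (r_i+r_j)·cross = 13·238.5000 = 3100.5000
Σcross = 384.5000 → A = |Σcross|/2 = 192.2500 mm²
Σ(r_i+r_j)·cross = 10766.0000 → first moment M = |Σ|/6 = 1794.3333
R_c = M/A = 1794.3333/192.2500 = 9.3333 mm
θ = 144° = 2.513274 rad
V = θ·R_c·A = 2.513274·9.3333·192.2500 = 4509.652 mm³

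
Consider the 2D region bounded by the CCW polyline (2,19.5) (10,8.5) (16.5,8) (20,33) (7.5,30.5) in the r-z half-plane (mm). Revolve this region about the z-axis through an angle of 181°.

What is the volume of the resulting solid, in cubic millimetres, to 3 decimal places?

Volume = 11098.913 mm³

Profile (r,z), 5 vertices: (2,19.5) (10,8.5) (16.5,8) (20,33) (7.5,30.5)
edge 0: (2,19.5)→(10,8.5)  cross = 2·8.5 − 10·19.5 = -178.0000; (r_i+r_j)·cross = 12·-178.0000 = -2136.0000
edge 1: (10,8.5)→(16.5,8)  cross = 10·8 − 16.5·8.5 = -60.2500; (r_i+r_j)·cross = 26.5·-60.2500 = -1596.6250
edge 2: (16.5,8)→(20,33)  cross = 16.5·33 − 20·8 = 384.5000; (r_i+r_j)·cross = 36.5·384.5000 = 14034.2500
edge 3: (20,33)→(7.5,30.5)  cross = 20·30.5 − 7.5·33 = 362.5000; (r_i+r_j)·cross = 27.5·362.5000 = 9968.7500
edge 4: (7.5,30.5)→(2,19.5)  cross = 7.5·19.5 − 2·30.5 = 85.2500; (r_i+r_j)·cross = 9.5·85.2500 = 809.8750
Σcross = 594.0000 → A = |Σcross|/2 = 297.0000 mm²
Σ(r_i+r_j)·cross = 21080.2500 → first moment M = |Σ|/6 = 3513.3750
R_c = M/A = 3513.3750/297.0000 = 11.8295 mm
θ = 181° = 3.159046 rad
V = θ·R_c·A = 3.159046·11.8295·297.0000 = 11098.913 mm³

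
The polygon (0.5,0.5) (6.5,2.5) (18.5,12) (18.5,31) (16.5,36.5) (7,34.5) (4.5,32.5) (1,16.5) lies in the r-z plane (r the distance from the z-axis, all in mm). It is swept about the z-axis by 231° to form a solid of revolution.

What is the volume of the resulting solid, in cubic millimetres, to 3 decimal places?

Volume = 18773.324 mm³

Profile (r,z), 8 vertices: (0.5,0.5) (6.5,2.5) (18.5,12) (18.5,31) (16.5,36.5) (7,34.5) (4.5,32.5) (1,16.5)
edge 0: (0.5,0.5)→(6.5,2.5)  cross = 0.5·2.5 − 6.5·0.5 = -2.0000; (r_i+r_j)·cross = 7·-2.0000 = -14.0000
edge 1: (6.5,2.5)→(18.5,12)  cross = 6.5·12 − 18.5·2.5 = 31.7500; (r_i+r_j)·cross = 25·31.7500 = 793.7500
edge 2: (18.5,12)→(18.5,31)  cross = 18.5·31 − 18.5·12 = 351.5000; (r_i+r_j)·cross = 37·351.5000 = 13005.5000
edge 3: (18.5,31)→(16.5,36.5)  cross = 18.5·36.5 − 16.5·31 = 163.7500; (r_i+r_j)·cross = 35·163.7500 = 5731.2500
edge 4: (16.5,36.5)→(7,34.5)  cross = 16.5·34.5 − 7·36.5 = 313.7500; (r_i+r_j)·cross = 23.5·313.7500 = 7373.1250
edge 5: (7,34.5)→(4.5,32.5)  cross = 7·32.5 − 4.5·34.5 = 72.2500; (r_i+r_j)·cross = 11.5·72.2500 = 830.8750
edge 6: (4.5,32.5)→(1,16.5)  cross = 4.5·16.5 − 1·32.5 = 41.7500; (r_i+r_j)·cross = 5.5·41.7500 = 229.6250
edge 7: (1,16.5)→(0.5,0.5)  cross = 1·0.5 − 0.5·16.5 = -7.7500; (r_i+r_j)·cross = 1.5·-7.7500 = -11.6250
Σcross = 965.0000 → A = |Σcross|/2 = 482.5000 mm²
Σ(r_i+r_j)·cross = 27938.5000 → first moment M = |Σ|/6 = 4656.4167
R_c = M/A = 4656.4167/482.5000 = 9.6506 mm
θ = 231° = 4.031711 rad
V = θ·R_c·A = 4.031711·9.6506·482.5000 = 18773.324 mm³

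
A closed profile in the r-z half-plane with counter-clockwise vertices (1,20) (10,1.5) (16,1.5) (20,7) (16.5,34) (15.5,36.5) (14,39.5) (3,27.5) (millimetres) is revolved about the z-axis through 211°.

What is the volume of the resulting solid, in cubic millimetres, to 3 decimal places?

Volume = 19146.147 mm³

Profile (r,z), 8 vertices: (1,20) (10,1.5) (16,1.5) (20,7) (16.5,34) (15.5,36.5) (14,39.5) (3,27.5)
edge 0: (1,20)→(10,1.5)  cross = 1·1.5 − 10·20 = -198.5000; (r_i+r_j)·cross = 11·-198.5000 = -2183.5000
edge 1: (10,1.5)→(16,1.5)  cross = 10·1.5 − 16·1.5 = -9.0000; (r_i+r_j)·cross = 26·-9.0000 = -234.0000
edge 2: (16,1.5)→(20,7)  cross = 16·7 − 20·1.5 = 82.0000; (r_i+r_j)·cross = 36·82.0000 = 2952.0000
edge 3: (20,7)→(16.5,34)  cross = 20·34 − 16.5·7 = 564.5000; (r_i+r_j)·cross = 36.5·564.5000 = 20604.2500
edge 4: (16.5,34)→(15.5,36.5)  cross = 16.5·36.5 − 15.5·34 = 75.2500; (r_i+r_j)·cross = 32·75.2500 = 2408.0000
edge 5: (15.5,36.5)→(14,39.5)  cross = 15.5·39.5 − 14·36.5 = 101.2500; (r_i+r_j)·cross = 29.5·101.2500 = 2986.8750
edge 6: (14,39.5)→(3,27.5)  cross = 14·27.5 − 3·39.5 = 266.5000; (r_i+r_j)·cross = 17·266.5000 = 4530.5000
edge 7: (3,27.5)→(1,20)  cross = 3·20 − 1·27.5 = 32.5000; (r_i+r_j)·cross = 4·32.5000 = 130.0000
Σcross = 914.5000 → A = |Σcross|/2 = 457.2500 mm²
Σ(r_i+r_j)·cross = 31194.1250 → first moment M = |Σ|/6 = 5199.0208
R_c = M/A = 5199.0208/457.2500 = 11.3702 mm
θ = 211° = 3.682645 rad
V = θ·R_c·A = 3.682645·11.3702·457.2500 = 19146.147 mm³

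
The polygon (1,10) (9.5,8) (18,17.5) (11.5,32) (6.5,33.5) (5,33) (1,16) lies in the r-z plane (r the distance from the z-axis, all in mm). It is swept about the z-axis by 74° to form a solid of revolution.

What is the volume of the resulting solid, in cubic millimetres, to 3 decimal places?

Volume = 3176.013 mm³

Profile (r,z), 7 vertices: (1,10) (9.5,8) (18,17.5) (11.5,32) (6.5,33.5) (5,33) (1,16)
edge 0: (1,10)→(9.5,8)  cross = 1·8 − 9.5·10 = -87.0000; (r_i+r_j)·cross = 10.5·-87.0000 = -913.5000
edge 1: (9.5,8)→(18,17.5)  cross = 9.5·17.5 − 18·8 = 22.2500; (r_i+r_j)·cross = 27.5·22.2500 = 611.8750
edge 2: (18,17.5)→(11.5,32)  cross = 18·32 − 11.5·17.5 = 374.7500; (r_i+r_j)·cross = 29.5·374.7500 = 11055.1250
edge 3: (11.5,32)→(6.5,33.5)  cross = 11.5·33.5 − 6.5·32 = 177.2500; (r_i+r_j)·cross = 18·177.2500 = 3190.5000
edge 4: (6.5,33.5)→(5,33)  cross = 6.5·33 − 5·33.5 = 47.0000; (r_i+r_j)·cross = 11.5·47.0000 = 540.5000
edge 5: (5,33)→(1,16)  cross = 5·16 − 1·33 = 47.0000; (r_i+r_j)·cross = 6·47.0000 = 282.0000
edge 6: (1,16)→(1,10)  cross = 1·10 − 1·16 = -6.0000; (r_i+r_j)·cross = 2·-6.0000 = -12.0000
Σcross = 575.2500 → A = |Σcross|/2 = 287.6250 mm²
Σ(r_i+r_j)·cross = 14754.5000 → first moment M = |Σ|/6 = 2459.0833
R_c = M/A = 2459.0833/287.6250 = 8.5496 mm
θ = 74° = 1.291544 rad
V = θ·R_c·A = 1.291544·8.5496·287.6250 = 3176.013 mm³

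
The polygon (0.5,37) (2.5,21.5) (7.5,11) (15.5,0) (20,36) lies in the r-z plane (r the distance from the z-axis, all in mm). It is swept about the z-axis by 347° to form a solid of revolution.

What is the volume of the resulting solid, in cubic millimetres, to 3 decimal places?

Volume = 29378.823 mm³

Profile (r,z), 5 vertices: (0.5,37) (2.5,21.5) (7.5,11) (15.5,0) (20,36)
edge 0: (0.5,37)→(2.5,21.5)  cross = 0.5·21.5 − 2.5·37 = -81.7500; (r_i+r_j)·cross = 3·-81.7500 = -245.2500
edge 1: (2.5,21.5)→(7.5,11)  cross = 2.5·11 − 7.5·21.5 = -133.7500; (r_i+r_j)·cross = 10·-133.7500 = -1337.5000
edge 2: (7.5,11)→(15.5,0)  cross = 7.5·0 − 15.5·11 = -170.5000; (r_i+r_j)·cross = 23·-170.5000 = -3921.5000
edge 3: (15.5,0)→(20,36)  cross = 15.5·36 − 20·0 = 558.0000; (r_i+r_j)·cross = 35.5·558.0000 = 19809.0000
edge 4: (20,36)→(0.5,37)  cross = 20·37 − 0.5·36 = 722.0000; (r_i+r_j)·cross = 20.5·722.0000 = 14801.0000
Σcross = 894.0000 → A = |Σcross|/2 = 447.0000 mm²
Σ(r_i+r_j)·cross = 29105.7500 → first moment M = |Σ|/6 = 4850.9583
R_c = M/A = 4850.9583/447.0000 = 10.8523 mm
θ = 347° = 6.056293 rad
V = θ·R_c·A = 6.056293·10.8523·447.0000 = 29378.823 mm³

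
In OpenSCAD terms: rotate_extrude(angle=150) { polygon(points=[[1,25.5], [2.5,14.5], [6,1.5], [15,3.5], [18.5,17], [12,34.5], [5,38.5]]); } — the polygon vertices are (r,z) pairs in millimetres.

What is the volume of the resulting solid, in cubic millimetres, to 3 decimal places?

Volume = 10542.661 mm³

Profile (r,z), 7 vertices: (1,25.5) (2.5,14.5) (6,1.5) (15,3.5) (18.5,17) (12,34.5) (5,38.5)
edge 0: (1,25.5)→(2.5,14.5)  cross = 1·14.5 − 2.5·25.5 = -49.2500; (r_i+r_j)·cross = 3.5·-49.2500 = -172.3750
edge 1: (2.5,14.5)→(6,1.5)  cross = 2.5·1.5 − 6·14.5 = -83.2500; (r_i+r_j)·cross = 8.5·-83.2500 = -707.6250
edge 2: (6,1.5)→(15,3.5)  cross = 6·3.5 − 15·1.5 = -1.5000; (r_i+r_j)·cross = 21·-1.5000 = -31.5000
edge 3: (15,3.5)→(18.5,17)  cross = 15·17 − 18.5·3.5 = 190.2500; (r_i+r_j)·cross = 33.5·190.2500 = 6373.3750
edge 4: (18.5,17)→(12,34.5)  cross = 18.5·34.5 − 12·17 = 434.2500; (r_i+r_j)·cross = 30.5·434.2500 = 13244.6250
edge 5: (12,34.5)→(5,38.5)  cross = 12·38.5 − 5·34.5 = 289.5000; (r_i+r_j)·cross = 17·289.5000 = 4921.5000
edge 6: (5,38.5)→(1,25.5)  cross = 5·25.5 − 1·38.5 = 89.0000; (r_i+r_j)·cross = 6·89.0000 = 534.0000
Σcross = 869.0000 → A = |Σcross|/2 = 434.5000 mm²
Σ(r_i+r_j)·cross = 24162.0000 → first moment M = |Σ|/6 = 4027.0000
R_c = M/A = 4027.0000/434.5000 = 9.2681 mm
θ = 150° = 2.617994 rad
V = θ·R_c·A = 2.617994·9.2681·434.5000 = 10542.661 mm³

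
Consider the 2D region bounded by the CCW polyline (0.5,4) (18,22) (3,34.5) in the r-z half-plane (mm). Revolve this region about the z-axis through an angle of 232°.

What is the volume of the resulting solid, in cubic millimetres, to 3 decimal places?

Volume = 7091.520 mm³

Profile (r,z), 3 vertices: (0.5,4) (18,22) (3,34.5)
edge 0: (0.5,4)→(18,22)  cross = 0.5·22 − 18·4 = -61.0000; (r_i+r_j)·cross = 18.5·-61.0000 = -1128.5000
edge 1: (18,22)→(3,34.5)  cross = 18·34.5 − 3·22 = 555.0000; (r_i+r_j)·cross = 21·555.0000 = 11655.0000
edge 2: (3,34.5)→(0.5,4)  cross = 3·4 − 0.5·34.5 = -5.2500; (r_i+r_j)·cross = 3.5·-5.2500 = -18.3750
Σcross = 488.7500 → A = |Σcross|/2 = 244.3750 mm²
Σ(r_i+r_j)·cross = 10508.1250 → first moment M = |Σ|/6 = 1751.3542
R_c = M/A = 1751.3542/244.3750 = 7.1667 mm
θ = 232° = 4.049164 rad
V = θ·R_c·A = 4.049164·7.1667·244.3750 = 7091.520 mm³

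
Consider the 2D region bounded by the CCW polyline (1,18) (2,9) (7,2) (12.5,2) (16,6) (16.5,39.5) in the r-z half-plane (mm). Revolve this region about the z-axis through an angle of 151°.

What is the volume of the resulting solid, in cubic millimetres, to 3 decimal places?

Volume = 9763.343 mm³

Profile (r,z), 6 vertices: (1,18) (2,9) (7,2) (12.5,2) (16,6) (16.5,39.5)
edge 0: (1,18)→(2,9)  cross = 1·9 − 2·18 = -27.0000; (r_i+r_j)·cross = 3·-27.0000 = -81.0000
edge 1: (2,9)→(7,2)  cross = 2·2 − 7·9 = -59.0000; (r_i+r_j)·cross = 9·-59.0000 = -531.0000
edge 2: (7,2)→(12.5,2)  cross = 7·2 − 12.5·2 = -11.0000; (r_i+r_j)·cross = 19.5·-11.0000 = -214.5000
edge 3: (12.5,2)→(16,6)  cross = 12.5·6 − 16·2 = 43.0000; (r_i+r_j)·cross = 28.5·43.0000 = 1225.5000
edge 4: (16,6)→(16.5,39.5)  cross = 16·39.5 − 16.5·6 = 533.0000; (r_i+r_j)·cross = 32.5·533.0000 = 17322.5000
edge 5: (16.5,39.5)→(1,18)  cross = 16.5·18 − 1·39.5 = 257.5000; (r_i+r_j)·cross = 17.5·257.5000 = 4506.2500
Σcross = 736.5000 → A = |Σcross|/2 = 368.2500 mm²
Σ(r_i+r_j)·cross = 22227.7500 → first moment M = |Σ|/6 = 3704.6250
R_c = M/A = 3704.6250/368.2500 = 10.0601 mm
θ = 151° = 2.635447 rad
V = θ·R_c·A = 2.635447·10.0601·368.2500 = 9763.343 mm³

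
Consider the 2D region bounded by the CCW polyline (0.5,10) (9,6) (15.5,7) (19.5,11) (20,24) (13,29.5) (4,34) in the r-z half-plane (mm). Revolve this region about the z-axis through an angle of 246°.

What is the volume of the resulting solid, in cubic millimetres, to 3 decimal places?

Profile (r,z), 7 vertices: (0.5,10) (9,6) (15.5,7) (19.5,11) (20,24) (13,29.5) (4,34)
edge 0: (0.5,10)→(9,6)  cross = 0.5·6 − 9·10 = -87.0000; (r_i+r_j)·cross = 9.5·-87.0000 = -826.5000
edge 1: (9,6)→(15.5,7)  cross = 9·7 − 15.5·6 = -30.0000; (r_i+r_j)·cross = 24.5·-30.0000 = -735.0000
edge 2: (15.5,7)→(19.5,11)  cross = 15.5·11 − 19.5·7 = 34.0000; (r_i+r_j)·cross = 35·34.0000 = 1190.0000
edge 3: (19.5,11)→(20,24)  cross = 19.5·24 − 20·11 = 248.0000; (r_i+r_j)·cross = 39.5·248.0000 = 9796.0000
edge 4: (20,24)→(13,29.5)  cross = 20·29.5 − 13·24 = 278.0000; (r_i+r_j)·cross = 33·278.0000 = 9174.0000
edge 5: (13,29.5)→(4,34)  cross = 13·34 − 4·29.5 = 324.0000; (r_i+r_j)·cross = 17·324.0000 = 5508.0000
edge 6: (4,34)→(0.5,10)  cross = 4·10 − 0.5·34 = 23.0000; (r_i+r_j)·cross = 4.5·23.0000 = 103.5000
Σcross = 790.0000 → A = |Σcross|/2 = 395.0000 mm²
Σ(r_i+r_j)·cross = 24210.0000 → first moment M = |Σ|/6 = 4035.0000
R_c = M/A = 4035.0000/395.0000 = 10.2152 mm
θ = 246° = 4.293510 rad
V = θ·R_c·A = 4.293510·10.2152·395.0000 = 17324.313 mm³

Volume = 17324.313 mm³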